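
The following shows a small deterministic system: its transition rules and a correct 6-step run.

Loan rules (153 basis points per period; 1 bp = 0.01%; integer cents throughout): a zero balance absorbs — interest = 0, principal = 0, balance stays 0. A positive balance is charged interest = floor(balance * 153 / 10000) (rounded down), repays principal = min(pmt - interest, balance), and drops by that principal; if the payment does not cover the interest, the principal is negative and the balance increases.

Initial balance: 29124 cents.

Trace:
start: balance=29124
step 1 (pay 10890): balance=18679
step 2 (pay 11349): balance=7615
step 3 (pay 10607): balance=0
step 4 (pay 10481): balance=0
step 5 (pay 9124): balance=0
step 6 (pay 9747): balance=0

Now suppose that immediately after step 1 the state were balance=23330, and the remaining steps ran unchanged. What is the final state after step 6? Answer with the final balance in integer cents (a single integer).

state after step 1 := balance=23330
step 2 (pay 11349): balance=12337
step 3 (pay 10607): balance=1918
step 4 (pay 10481): balance=0
step 5 (pay 9124): balance=0
step 6 (pay 9747): balance=0

0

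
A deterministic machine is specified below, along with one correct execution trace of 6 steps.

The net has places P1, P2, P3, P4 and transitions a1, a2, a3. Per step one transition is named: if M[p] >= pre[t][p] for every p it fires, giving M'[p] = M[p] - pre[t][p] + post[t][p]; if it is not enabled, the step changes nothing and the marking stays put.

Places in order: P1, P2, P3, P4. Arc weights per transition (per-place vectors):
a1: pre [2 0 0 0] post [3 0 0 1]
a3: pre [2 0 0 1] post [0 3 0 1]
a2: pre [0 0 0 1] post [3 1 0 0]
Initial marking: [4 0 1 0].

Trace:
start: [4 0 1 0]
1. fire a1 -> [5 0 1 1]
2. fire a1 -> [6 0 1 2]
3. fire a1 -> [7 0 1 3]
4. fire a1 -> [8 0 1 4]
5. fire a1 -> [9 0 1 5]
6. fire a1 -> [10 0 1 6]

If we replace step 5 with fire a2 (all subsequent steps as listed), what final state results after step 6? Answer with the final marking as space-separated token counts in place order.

(re-executing from step 5 with the substitution; state before step 5: [8 0 1 4])
5. fire a2 -> [11 1 1 3]
6. fire a1 -> [12 1 1 4]

12 1 1 4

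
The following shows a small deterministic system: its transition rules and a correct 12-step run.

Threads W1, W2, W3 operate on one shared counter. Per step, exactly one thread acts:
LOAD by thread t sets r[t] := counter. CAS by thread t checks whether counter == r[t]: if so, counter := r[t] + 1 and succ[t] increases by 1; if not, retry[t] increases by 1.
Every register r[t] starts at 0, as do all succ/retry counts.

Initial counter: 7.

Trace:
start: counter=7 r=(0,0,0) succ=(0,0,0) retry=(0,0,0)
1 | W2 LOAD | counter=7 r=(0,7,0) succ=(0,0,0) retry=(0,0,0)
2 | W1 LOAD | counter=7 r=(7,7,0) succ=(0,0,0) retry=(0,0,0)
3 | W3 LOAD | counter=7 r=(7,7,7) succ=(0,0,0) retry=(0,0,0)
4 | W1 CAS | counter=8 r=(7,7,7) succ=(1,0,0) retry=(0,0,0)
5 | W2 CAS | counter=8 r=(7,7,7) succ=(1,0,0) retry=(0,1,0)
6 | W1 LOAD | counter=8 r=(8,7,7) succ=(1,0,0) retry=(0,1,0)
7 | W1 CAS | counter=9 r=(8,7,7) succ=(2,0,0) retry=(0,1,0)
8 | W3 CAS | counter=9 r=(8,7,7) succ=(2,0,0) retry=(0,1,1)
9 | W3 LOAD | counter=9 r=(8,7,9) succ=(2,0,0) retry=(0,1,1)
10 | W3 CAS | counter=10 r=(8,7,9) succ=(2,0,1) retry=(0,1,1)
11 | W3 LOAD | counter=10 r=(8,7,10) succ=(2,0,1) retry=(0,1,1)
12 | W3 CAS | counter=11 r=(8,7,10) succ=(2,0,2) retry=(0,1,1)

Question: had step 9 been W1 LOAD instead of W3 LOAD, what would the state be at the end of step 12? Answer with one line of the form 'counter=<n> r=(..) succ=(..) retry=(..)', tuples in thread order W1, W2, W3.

counter=10 r=(9,7,9) succ=(2,0,1) retry=(0,1,2)

(re-executing from step 9 with the substitution; state before step 9: counter=9 r=(8,7,7) succ=(2,0,0) retry=(0,1,1))
9 | W1 LOAD | counter=9 r=(9,7,7) succ=(2,0,0) retry=(0,1,1)
10 | W3 CAS | counter=9 r=(9,7,7) succ=(2,0,0) retry=(0,1,2)
11 | W3 LOAD | counter=9 r=(9,7,9) succ=(2,0,0) retry=(0,1,2)
12 | W3 CAS | counter=10 r=(9,7,9) succ=(2,0,1) retry=(0,1,2)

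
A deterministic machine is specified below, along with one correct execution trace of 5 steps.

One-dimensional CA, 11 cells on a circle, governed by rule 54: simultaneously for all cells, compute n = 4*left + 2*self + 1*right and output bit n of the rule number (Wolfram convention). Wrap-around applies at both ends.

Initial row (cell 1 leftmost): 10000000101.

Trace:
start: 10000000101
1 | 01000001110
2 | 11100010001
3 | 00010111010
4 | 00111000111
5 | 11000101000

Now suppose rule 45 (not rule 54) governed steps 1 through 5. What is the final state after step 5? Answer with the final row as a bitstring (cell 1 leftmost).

(re-executing steps 1..5 under rule 45; state before step 1: 10000000101)
1 | 00111110111
2 | 00100001100
3 | 10101101001
4 | 01111011001
5 | 11000110001

11000110001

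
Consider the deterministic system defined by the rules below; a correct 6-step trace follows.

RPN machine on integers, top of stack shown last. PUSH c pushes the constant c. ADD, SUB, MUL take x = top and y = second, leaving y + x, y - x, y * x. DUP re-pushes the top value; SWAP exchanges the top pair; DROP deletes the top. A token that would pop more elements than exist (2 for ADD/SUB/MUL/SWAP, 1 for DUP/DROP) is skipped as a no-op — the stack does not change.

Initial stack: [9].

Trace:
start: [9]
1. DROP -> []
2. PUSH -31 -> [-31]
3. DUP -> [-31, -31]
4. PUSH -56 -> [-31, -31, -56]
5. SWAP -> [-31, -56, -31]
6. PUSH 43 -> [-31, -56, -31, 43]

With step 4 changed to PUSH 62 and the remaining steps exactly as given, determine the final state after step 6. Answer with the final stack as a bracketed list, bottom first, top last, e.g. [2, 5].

(re-executing from step 4 with the substitution; state before step 4: [-31, -31])
4. PUSH 62 -> [-31, -31, 62]
5. SWAP -> [-31, 62, -31]
6. PUSH 43 -> [-31, 62, -31, 43]

[-31, 62, -31, 43]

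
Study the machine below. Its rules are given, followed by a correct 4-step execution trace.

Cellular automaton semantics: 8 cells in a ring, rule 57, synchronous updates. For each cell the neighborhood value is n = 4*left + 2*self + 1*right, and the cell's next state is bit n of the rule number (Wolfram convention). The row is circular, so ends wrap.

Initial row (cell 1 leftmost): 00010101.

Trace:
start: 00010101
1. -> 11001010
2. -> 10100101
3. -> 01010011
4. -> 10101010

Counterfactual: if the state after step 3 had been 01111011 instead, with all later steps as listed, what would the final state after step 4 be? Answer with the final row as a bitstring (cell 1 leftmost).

state after step 3 := 01111011
4. -> 11000110

11000110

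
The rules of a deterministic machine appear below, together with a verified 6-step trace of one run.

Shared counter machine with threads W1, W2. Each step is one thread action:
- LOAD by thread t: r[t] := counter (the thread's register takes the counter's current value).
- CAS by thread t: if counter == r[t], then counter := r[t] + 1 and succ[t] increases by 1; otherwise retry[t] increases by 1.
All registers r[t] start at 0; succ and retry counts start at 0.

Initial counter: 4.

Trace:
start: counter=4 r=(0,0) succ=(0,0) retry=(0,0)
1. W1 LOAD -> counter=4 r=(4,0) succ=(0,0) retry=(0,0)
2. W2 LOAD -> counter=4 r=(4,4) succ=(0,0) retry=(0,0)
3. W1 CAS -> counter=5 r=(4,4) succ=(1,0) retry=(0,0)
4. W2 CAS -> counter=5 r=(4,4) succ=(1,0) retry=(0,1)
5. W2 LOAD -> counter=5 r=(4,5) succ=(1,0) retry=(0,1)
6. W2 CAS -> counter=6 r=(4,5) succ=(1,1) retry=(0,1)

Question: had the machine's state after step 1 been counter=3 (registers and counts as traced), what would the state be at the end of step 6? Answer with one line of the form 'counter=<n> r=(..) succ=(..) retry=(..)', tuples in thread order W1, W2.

state after step 1 := counter=3 r=(4,0) succ=(0,0) retry=(0,0)
2. W2 LOAD -> counter=3 r=(4,3) succ=(0,0) retry=(0,0)
3. W1 CAS -> counter=3 r=(4,3) succ=(0,0) retry=(1,0)
4. W2 CAS -> counter=4 r=(4,3) succ=(0,1) retry=(1,0)
5. W2 LOAD -> counter=4 r=(4,4) succ=(0,1) retry=(1,0)
6. W2 CAS -> counter=5 r=(4,4) succ=(0,2) retry=(1,0)

counter=5 r=(4,4) succ=(0,2) retry=(1,0)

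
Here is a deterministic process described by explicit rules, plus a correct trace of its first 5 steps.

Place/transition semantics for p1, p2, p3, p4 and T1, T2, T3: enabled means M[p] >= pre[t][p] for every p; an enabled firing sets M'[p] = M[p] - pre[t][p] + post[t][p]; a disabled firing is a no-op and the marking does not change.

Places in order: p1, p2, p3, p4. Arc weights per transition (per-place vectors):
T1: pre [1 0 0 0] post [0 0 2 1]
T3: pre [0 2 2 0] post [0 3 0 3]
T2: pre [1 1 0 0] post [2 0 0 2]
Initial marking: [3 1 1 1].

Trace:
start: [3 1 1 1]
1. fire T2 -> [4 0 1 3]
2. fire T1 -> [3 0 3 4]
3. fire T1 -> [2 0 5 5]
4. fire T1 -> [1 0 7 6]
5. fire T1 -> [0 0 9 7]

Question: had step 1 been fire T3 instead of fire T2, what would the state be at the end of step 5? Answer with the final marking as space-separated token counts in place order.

(re-executing from step 1 with the substitution; state before step 1: [3 1 1 1])
1. fire T3 -> [3 1 1 1]
2. fire T1 -> [2 1 3 2]
3. fire T1 -> [1 1 5 3]
4. fire T1 -> [0 1 7 4]
5. fire T1 -> [0 1 7 4]

0 1 7 4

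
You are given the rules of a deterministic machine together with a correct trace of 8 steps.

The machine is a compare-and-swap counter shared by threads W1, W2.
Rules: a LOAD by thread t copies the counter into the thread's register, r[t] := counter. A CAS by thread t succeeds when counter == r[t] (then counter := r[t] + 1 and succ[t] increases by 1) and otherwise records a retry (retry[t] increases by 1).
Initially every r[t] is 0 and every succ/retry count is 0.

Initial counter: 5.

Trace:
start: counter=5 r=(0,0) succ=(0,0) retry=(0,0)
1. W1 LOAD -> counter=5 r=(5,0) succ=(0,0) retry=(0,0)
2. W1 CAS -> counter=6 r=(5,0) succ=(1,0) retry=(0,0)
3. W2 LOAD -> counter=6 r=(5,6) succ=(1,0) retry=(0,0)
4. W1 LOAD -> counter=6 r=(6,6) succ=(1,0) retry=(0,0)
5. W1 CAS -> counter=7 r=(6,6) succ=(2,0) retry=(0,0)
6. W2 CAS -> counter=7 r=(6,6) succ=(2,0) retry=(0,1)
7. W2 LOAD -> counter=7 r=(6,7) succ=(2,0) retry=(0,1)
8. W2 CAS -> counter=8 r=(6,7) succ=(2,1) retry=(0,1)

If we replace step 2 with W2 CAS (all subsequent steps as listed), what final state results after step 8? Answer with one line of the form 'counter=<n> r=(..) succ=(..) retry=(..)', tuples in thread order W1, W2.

(re-executing from step 2 with the substitution; state before step 2: counter=5 r=(5,0) succ=(0,0) retry=(0,0))
2. W2 CAS -> counter=5 r=(5,0) succ=(0,0) retry=(0,1)
3. W2 LOAD -> counter=5 r=(5,5) succ=(0,0) retry=(0,1)
4. W1 LOAD -> counter=5 r=(5,5) succ=(0,0) retry=(0,1)
5. W1 CAS -> counter=6 r=(5,5) succ=(1,0) retry=(0,1)
6. W2 CAS -> counter=6 r=(5,5) succ=(1,0) retry=(0,2)
7. W2 LOAD -> counter=6 r=(5,6) succ=(1,0) retry=(0,2)
8. W2 CAS -> counter=7 r=(5,6) succ=(1,1) retry=(0,2)

counter=7 r=(5,6) succ=(1,1) retry=(0,2)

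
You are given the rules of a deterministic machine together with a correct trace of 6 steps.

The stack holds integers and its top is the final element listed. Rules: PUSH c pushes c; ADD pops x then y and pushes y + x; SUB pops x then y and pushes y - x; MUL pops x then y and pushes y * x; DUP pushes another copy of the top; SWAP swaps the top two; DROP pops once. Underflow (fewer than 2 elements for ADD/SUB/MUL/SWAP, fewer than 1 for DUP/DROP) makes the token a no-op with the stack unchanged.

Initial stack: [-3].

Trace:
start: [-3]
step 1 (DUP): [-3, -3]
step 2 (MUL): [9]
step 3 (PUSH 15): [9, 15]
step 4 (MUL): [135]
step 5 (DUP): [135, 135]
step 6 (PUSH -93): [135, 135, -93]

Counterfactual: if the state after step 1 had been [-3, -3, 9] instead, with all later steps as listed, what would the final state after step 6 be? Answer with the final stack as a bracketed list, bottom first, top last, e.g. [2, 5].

[-3, -405, -405, -93]

state after step 1 := [-3, -3, 9]
step 2 (MUL): [-3, -27]
step 3 (PUSH 15): [-3, -27, 15]
step 4 (MUL): [-3, -405]
step 5 (DUP): [-3, -405, -405]
step 6 (PUSH -93): [-3, -405, -405, -93]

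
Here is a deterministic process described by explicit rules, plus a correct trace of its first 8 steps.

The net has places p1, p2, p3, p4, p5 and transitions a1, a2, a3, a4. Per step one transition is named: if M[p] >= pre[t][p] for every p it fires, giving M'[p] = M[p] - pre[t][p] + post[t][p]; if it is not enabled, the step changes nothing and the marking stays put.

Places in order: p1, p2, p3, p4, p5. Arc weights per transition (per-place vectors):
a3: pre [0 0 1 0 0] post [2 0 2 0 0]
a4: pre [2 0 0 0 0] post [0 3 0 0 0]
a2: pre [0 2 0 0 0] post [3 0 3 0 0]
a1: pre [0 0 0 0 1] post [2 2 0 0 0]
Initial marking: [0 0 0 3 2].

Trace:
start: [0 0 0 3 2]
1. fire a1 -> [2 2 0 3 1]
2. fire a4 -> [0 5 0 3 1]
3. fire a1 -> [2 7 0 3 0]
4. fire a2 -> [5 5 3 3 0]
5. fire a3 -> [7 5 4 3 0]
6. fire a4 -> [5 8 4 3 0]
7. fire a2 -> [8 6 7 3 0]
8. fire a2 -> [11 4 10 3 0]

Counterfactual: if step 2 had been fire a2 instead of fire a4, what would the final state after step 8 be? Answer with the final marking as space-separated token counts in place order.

(re-executing from step 2 with the substitution; state before step 2: [2 2 0 3 1])
2. fire a2 -> [5 0 3 3 1]
3. fire a1 -> [7 2 3 3 0]
4. fire a2 -> [10 0 6 3 0]
5. fire a3 -> [12 0 7 3 0]
6. fire a4 -> [10 3 7 3 0]
7. fire a2 -> [13 1 10 3 0]
8. fire a2 -> [13 1 10 3 0]

13 1 10 3 0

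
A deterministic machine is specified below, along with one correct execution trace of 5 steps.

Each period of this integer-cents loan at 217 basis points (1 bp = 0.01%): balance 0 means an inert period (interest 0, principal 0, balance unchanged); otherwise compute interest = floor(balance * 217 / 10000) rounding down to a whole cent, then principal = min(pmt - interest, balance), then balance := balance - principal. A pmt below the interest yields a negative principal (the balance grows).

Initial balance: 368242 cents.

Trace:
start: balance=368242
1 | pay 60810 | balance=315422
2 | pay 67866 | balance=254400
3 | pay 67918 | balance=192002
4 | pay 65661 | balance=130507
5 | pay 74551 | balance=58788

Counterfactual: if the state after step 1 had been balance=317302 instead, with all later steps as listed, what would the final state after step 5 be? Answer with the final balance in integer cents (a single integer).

60837

state after step 1 := balance=317302
2 | pay 67866 | balance=256321
3 | pay 67918 | balance=193965
4 | pay 65661 | balance=132513
5 | pay 74551 | balance=60837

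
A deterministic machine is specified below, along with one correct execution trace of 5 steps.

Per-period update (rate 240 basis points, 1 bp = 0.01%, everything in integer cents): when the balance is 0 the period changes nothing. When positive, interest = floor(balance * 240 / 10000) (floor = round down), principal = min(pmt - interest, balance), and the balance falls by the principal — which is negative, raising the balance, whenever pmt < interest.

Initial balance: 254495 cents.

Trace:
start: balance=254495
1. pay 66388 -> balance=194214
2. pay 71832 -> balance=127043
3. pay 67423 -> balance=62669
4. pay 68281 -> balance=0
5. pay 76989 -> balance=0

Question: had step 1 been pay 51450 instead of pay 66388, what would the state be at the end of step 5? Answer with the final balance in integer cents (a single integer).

0

(re-executing from step 1 with the substitution; state before step 1: balance=254495)
1. pay 51450 -> balance=209152
2. pay 71832 -> balance=142339
3. pay 67423 -> balance=78332
4. pay 68281 -> balance=11930
5. pay 76989 -> balance=0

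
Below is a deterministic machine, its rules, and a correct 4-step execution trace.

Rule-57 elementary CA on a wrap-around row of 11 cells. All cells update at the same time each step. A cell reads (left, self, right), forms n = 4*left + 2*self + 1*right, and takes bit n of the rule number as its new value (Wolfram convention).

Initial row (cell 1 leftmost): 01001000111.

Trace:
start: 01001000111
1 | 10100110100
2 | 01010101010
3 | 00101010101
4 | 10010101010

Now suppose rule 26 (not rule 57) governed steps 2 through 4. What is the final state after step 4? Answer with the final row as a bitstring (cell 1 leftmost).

00101100100

(re-executing steps 2..4 under rule 26; state before step 2: 10100110100)
2 | 00011100011
3 | 10110010110
4 | 00101100100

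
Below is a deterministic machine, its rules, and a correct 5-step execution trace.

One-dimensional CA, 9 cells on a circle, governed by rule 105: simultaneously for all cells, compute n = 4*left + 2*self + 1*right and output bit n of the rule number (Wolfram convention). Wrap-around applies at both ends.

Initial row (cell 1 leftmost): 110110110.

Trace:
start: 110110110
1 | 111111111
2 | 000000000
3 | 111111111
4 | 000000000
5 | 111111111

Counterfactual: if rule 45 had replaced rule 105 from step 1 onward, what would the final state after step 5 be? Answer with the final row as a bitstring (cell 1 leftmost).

011011011

(re-executing steps 1..5 under rule 45; state before step 1: 110110110)
1 | 101101101
2 | 011011011
3 | 110110110
4 | 101101101
5 | 011011011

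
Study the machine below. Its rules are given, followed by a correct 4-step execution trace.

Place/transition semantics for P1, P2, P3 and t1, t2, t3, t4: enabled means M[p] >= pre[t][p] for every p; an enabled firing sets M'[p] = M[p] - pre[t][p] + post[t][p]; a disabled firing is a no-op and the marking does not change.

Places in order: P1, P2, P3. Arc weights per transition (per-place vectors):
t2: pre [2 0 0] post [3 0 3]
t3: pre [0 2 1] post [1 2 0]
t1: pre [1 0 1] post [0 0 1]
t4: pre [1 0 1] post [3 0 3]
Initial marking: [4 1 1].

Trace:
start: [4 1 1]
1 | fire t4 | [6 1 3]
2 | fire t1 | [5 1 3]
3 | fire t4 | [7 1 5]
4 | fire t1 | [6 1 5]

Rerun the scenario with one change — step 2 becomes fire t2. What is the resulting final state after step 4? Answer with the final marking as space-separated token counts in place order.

8 1 8

(re-executing from step 2 with the substitution; state before step 2: [6 1 3])
2 | fire t2 | [7 1 6]
3 | fire t4 | [9 1 8]
4 | fire t1 | [8 1 8]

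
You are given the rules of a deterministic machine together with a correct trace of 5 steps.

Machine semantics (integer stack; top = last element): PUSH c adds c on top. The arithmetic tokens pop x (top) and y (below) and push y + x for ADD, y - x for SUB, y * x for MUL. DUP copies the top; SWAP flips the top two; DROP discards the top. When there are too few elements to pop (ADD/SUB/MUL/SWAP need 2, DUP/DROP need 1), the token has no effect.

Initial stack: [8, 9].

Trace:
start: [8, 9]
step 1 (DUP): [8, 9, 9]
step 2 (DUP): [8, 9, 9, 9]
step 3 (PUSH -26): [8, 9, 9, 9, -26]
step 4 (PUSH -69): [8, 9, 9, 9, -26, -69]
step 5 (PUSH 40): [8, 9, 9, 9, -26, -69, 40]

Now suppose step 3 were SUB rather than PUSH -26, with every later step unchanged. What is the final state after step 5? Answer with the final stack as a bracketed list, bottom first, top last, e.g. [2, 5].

[8, 9, 0, -69, 40]

(re-executing from step 3 with the substitution; state before step 3: [8, 9, 9, 9])
step 3 (SUB): [8, 9, 0]
step 4 (PUSH -69): [8, 9, 0, -69]
step 5 (PUSH 40): [8, 9, 0, -69, 40]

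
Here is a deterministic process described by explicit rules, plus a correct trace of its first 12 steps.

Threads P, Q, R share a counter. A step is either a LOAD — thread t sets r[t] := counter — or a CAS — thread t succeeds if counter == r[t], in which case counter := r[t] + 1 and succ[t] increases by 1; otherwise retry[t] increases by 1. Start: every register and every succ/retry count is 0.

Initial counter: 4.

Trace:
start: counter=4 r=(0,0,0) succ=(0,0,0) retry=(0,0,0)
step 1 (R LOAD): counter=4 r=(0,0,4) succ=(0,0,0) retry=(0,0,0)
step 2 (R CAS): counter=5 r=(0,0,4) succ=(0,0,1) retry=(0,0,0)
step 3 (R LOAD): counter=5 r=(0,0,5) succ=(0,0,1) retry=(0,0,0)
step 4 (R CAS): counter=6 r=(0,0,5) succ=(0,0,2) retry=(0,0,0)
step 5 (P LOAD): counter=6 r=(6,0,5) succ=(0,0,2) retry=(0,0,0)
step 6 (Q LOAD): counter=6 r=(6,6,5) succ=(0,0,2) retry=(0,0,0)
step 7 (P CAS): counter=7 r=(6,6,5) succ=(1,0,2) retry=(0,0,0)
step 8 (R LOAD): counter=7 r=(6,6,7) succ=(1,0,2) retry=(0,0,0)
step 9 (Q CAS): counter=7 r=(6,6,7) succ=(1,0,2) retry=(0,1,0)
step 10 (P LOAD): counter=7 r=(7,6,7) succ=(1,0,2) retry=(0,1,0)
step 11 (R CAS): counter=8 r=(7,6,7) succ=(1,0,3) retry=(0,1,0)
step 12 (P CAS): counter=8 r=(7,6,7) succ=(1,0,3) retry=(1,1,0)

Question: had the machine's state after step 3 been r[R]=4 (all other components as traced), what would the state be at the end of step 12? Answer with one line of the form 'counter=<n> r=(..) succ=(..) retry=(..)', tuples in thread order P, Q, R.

state after step 3 := counter=5 r=(0,0,4) succ=(0,0,1) retry=(0,0,0)
step 4 (R CAS): counter=5 r=(0,0,4) succ=(0,0,1) retry=(0,0,1)
step 5 (P LOAD): counter=5 r=(5,0,4) succ=(0,0,1) retry=(0,0,1)
step 6 (Q LOAD): counter=5 r=(5,5,4) succ=(0,0,1) retry=(0,0,1)
step 7 (P CAS): counter=6 r=(5,5,4) succ=(1,0,1) retry=(0,0,1)
step 8 (R LOAD): counter=6 r=(5,5,6) succ=(1,0,1) retry=(0,0,1)
step 9 (Q CAS): counter=6 r=(5,5,6) succ=(1,0,1) retry=(0,1,1)
step 10 (P LOAD): counter=6 r=(6,5,6) succ=(1,0,1) retry=(0,1,1)
step 11 (R CAS): counter=7 r=(6,5,6) succ=(1,0,2) retry=(0,1,1)
step 12 (P CAS): counter=7 r=(6,5,6) succ=(1,0,2) retry=(1,1,1)

counter=7 r=(6,5,6) succ=(1,0,2) retry=(1,1,1)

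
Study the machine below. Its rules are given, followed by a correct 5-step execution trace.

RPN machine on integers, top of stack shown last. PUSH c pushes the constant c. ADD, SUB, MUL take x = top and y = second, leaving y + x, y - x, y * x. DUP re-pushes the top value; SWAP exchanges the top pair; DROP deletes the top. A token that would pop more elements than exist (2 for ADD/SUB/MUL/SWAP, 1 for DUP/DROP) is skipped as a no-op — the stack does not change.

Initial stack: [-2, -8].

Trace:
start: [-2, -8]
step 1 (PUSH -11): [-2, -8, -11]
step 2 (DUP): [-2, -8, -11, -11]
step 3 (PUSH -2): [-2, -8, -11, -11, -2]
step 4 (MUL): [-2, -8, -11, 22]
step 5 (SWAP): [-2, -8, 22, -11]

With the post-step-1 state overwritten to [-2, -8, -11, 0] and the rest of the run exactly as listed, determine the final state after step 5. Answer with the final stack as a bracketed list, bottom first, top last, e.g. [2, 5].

[-2, -8, -11, 0, 0]

state after step 1 := [-2, -8, -11, 0]
step 2 (DUP): [-2, -8, -11, 0, 0]
step 3 (PUSH -2): [-2, -8, -11, 0, 0, -2]
step 4 (MUL): [-2, -8, -11, 0, 0]
step 5 (SWAP): [-2, -8, -11, 0, 0]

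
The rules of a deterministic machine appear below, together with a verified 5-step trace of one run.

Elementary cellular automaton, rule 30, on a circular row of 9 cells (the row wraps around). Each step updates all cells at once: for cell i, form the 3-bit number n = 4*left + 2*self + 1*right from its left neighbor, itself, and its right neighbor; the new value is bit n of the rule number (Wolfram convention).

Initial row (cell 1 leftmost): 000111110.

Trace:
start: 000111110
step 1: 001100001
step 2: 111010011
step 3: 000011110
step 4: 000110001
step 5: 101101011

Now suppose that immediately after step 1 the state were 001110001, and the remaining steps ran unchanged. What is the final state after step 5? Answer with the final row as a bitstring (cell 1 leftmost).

state after step 1 := 001110001
step 2: 111001011
step 3: 000111010
step 4: 001100011
step 5: 111010110

111010110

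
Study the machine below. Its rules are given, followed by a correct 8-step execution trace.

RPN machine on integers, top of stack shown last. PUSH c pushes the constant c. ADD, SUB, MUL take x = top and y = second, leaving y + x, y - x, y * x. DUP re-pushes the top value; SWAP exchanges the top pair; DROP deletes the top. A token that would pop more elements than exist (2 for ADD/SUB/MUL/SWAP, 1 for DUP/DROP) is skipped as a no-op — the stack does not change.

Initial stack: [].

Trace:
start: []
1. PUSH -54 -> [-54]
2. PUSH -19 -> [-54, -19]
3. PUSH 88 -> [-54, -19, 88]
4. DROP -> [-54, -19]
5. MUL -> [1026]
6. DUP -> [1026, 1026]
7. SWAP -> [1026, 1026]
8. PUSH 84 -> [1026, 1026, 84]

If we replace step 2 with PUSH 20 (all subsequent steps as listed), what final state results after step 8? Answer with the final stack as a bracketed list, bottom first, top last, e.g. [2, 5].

[-1080, -1080, 84]

(re-executing from step 2 with the substitution; state before step 2: [-54])
2. PUSH 20 -> [-54, 20]
3. PUSH 88 -> [-54, 20, 88]
4. DROP -> [-54, 20]
5. MUL -> [-1080]
6. DUP -> [-1080, -1080]
7. SWAP -> [-1080, -1080]
8. PUSH 84 -> [-1080, -1080, 84]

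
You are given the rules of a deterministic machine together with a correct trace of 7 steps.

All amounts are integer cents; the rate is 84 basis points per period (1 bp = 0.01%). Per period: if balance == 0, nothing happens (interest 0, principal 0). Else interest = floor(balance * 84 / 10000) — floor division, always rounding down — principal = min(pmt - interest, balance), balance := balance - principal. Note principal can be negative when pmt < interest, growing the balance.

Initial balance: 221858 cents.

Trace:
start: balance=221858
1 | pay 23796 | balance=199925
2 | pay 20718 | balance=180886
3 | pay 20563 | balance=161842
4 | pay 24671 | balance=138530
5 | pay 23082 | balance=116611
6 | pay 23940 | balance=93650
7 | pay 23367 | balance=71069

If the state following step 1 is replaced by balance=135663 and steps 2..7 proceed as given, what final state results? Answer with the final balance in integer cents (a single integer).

state after step 1 := balance=135663
2 | pay 20718 | balance=116084
3 | pay 20563 | balance=96496
4 | pay 24671 | balance=72635
5 | pay 23082 | balance=50163
6 | pay 23940 | balance=26644
7 | pay 23367 | balance=3500

3500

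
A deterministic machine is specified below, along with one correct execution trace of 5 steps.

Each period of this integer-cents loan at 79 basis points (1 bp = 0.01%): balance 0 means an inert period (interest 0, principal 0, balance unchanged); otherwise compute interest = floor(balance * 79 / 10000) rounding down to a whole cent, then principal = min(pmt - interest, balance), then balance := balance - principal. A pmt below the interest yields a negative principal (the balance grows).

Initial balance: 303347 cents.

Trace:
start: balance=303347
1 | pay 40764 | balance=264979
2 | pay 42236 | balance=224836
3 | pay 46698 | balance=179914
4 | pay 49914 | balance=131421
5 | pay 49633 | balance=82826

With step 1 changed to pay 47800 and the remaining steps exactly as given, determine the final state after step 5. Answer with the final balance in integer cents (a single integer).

(re-executing from step 1 with the substitution; state before step 1: balance=303347)
1 | pay 47800 | balance=257943
2 | pay 42236 | balance=217744
3 | pay 46698 | balance=172766
4 | pay 49914 | balance=124216
5 | pay 49633 | balance=75564

75564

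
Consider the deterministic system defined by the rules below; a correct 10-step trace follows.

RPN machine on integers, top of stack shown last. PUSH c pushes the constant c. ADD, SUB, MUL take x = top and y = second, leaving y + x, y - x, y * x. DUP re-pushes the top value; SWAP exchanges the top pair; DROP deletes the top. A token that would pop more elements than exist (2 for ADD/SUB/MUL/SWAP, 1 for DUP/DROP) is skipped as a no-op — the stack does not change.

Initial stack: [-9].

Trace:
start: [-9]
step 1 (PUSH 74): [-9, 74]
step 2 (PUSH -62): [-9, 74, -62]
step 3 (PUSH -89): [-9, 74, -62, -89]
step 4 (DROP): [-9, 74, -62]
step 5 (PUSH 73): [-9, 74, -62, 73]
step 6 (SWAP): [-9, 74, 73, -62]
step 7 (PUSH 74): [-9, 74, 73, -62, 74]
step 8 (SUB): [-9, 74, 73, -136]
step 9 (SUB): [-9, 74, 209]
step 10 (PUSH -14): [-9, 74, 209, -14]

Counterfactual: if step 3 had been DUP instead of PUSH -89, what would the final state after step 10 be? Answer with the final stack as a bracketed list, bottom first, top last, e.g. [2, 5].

[-9, 74, 209, -14]

(re-executing from step 3 with the substitution; state before step 3: [-9, 74, -62])
step 3 (DUP): [-9, 74, -62, -62]
step 4 (DROP): [-9, 74, -62]
step 5 (PUSH 73): [-9, 74, -62, 73]
step 6 (SWAP): [-9, 74, 73, -62]
step 7 (PUSH 74): [-9, 74, 73, -62, 74]
step 8 (SUB): [-9, 74, 73, -136]
step 9 (SUB): [-9, 74, 209]
step 10 (PUSH -14): [-9, 74, 209, -14]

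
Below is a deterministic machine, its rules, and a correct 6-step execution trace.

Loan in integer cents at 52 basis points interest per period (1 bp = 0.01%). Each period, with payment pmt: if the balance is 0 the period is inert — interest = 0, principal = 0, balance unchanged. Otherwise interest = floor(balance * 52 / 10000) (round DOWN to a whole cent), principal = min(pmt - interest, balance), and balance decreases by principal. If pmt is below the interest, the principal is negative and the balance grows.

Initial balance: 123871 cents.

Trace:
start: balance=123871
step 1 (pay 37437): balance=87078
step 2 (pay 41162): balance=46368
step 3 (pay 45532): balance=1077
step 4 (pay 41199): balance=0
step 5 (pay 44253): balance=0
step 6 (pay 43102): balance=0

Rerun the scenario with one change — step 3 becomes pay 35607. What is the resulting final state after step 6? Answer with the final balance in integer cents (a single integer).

(re-executing from step 3 with the substitution; state before step 3: balance=46368)
step 3 (pay 35607): balance=11002
step 4 (pay 41199): balance=0
step 5 (pay 44253): balance=0
step 6 (pay 43102): balance=0

0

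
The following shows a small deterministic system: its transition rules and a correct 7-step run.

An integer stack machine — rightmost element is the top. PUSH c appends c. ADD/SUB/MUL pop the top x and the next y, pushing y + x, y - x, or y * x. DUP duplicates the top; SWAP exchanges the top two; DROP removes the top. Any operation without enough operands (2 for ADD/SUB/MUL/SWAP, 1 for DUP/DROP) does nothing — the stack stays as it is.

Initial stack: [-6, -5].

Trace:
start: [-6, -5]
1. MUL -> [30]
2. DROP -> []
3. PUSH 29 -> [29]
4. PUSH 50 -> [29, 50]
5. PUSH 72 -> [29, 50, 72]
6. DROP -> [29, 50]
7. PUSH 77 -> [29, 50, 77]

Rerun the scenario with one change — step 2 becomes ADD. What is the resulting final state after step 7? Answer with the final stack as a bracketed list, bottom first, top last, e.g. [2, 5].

[30, 29, 50, 77]

(re-executing from step 2 with the substitution; state before step 2: [30])
2. ADD -> [30]
3. PUSH 29 -> [30, 29]
4. PUSH 50 -> [30, 29, 50]
5. PUSH 72 -> [30, 29, 50, 72]
6. DROP -> [30, 29, 50]
7. PUSH 77 -> [30, 29, 50, 77]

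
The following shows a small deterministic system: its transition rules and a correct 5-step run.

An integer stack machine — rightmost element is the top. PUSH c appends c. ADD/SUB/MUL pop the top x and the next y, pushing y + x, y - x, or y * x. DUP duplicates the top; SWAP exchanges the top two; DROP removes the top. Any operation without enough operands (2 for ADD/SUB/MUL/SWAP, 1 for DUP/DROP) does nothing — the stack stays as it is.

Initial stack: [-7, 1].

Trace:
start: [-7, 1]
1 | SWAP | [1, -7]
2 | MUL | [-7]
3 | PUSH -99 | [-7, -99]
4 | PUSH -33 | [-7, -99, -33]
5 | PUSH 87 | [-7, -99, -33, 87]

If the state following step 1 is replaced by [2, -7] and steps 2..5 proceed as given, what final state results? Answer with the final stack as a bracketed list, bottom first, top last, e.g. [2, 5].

state after step 1 := [2, -7]
2 | MUL | [-14]
3 | PUSH -99 | [-14, -99]
4 | PUSH -33 | [-14, -99, -33]
5 | PUSH 87 | [-14, -99, -33, 87]

[-14, -99, -33, 87]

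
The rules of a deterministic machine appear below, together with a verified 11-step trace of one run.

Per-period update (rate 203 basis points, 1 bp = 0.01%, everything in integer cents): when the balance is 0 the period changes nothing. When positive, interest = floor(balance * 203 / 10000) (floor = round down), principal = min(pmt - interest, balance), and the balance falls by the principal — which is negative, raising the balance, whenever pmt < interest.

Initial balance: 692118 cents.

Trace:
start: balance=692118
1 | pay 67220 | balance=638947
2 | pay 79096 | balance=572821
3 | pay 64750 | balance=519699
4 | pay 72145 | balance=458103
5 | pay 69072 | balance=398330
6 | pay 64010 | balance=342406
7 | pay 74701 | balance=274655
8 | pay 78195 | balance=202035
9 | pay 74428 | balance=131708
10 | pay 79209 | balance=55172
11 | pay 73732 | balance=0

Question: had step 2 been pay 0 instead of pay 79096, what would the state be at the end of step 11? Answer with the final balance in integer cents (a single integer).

(re-executing from step 2 with the substitution; state before step 2: balance=638947)
2 | pay 0 | balance=651917
3 | pay 64750 | balance=600400
4 | pay 72145 | balance=540443
5 | pay 69072 | balance=482341
6 | pay 64010 | balance=428122
7 | pay 74701 | balance=362111
8 | pay 78195 | balance=291266
9 | pay 74428 | balance=222750
10 | pay 79209 | balance=148062
11 | pay 73732 | balance=77335

77335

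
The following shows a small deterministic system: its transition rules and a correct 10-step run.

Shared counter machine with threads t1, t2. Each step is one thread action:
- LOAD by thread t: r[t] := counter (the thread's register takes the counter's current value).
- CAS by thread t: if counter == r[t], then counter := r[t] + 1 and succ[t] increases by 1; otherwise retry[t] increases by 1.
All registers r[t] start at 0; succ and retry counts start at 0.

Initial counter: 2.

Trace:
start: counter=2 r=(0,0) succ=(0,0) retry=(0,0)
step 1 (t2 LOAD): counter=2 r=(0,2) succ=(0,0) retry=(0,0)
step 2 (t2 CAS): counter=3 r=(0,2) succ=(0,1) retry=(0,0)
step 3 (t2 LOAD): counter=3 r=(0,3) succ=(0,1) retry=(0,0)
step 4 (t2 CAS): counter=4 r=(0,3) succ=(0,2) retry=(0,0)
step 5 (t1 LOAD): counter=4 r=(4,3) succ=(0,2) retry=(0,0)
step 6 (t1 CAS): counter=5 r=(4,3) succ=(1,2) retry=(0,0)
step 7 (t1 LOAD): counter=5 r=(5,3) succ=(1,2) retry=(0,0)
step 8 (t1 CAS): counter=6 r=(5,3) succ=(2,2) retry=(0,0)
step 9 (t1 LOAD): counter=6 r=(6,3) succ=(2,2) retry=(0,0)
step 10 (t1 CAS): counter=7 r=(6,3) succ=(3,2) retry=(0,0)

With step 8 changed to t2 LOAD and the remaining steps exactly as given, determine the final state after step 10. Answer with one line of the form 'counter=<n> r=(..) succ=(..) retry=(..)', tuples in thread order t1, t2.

counter=6 r=(5,5) succ=(2,2) retry=(0,0)

(re-executing from step 8 with the substitution; state before step 8: counter=5 r=(5,3) succ=(1,2) retry=(0,0))
step 8 (t2 LOAD): counter=5 r=(5,5) succ=(1,2) retry=(0,0)
step 9 (t1 LOAD): counter=5 r=(5,5) succ=(1,2) retry=(0,0)
step 10 (t1 CAS): counter=6 r=(5,5) succ=(2,2) retry=(0,0)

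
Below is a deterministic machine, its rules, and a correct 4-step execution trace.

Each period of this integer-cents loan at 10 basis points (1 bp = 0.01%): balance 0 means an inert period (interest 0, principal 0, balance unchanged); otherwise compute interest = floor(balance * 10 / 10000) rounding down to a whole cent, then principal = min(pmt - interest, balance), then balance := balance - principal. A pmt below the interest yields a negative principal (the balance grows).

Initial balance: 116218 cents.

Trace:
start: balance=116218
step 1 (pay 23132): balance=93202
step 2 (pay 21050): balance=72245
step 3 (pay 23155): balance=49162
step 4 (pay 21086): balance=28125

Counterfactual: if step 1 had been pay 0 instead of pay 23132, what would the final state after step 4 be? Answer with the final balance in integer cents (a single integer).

(re-executing from step 1 with the substitution; state before step 1: balance=116218)
step 1 (pay 0): balance=116334
step 2 (pay 21050): balance=95400
step 3 (pay 23155): balance=72340
step 4 (pay 21086): balance=51326

51326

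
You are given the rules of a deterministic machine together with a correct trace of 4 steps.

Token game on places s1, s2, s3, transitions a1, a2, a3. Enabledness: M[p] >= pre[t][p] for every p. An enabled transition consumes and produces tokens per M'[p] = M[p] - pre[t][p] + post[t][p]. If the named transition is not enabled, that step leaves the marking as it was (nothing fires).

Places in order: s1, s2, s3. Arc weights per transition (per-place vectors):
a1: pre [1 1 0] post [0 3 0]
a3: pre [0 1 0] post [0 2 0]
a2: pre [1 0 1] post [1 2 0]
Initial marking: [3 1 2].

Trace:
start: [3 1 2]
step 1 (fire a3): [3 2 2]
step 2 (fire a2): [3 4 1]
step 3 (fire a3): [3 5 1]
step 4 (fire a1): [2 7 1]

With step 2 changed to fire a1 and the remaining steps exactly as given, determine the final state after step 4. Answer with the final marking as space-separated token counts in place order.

(re-executing from step 2 with the substitution; state before step 2: [3 2 2])
step 2 (fire a1): [2 4 2]
step 3 (fire a3): [2 5 2]
step 4 (fire a1): [1 7 2]

1 7 2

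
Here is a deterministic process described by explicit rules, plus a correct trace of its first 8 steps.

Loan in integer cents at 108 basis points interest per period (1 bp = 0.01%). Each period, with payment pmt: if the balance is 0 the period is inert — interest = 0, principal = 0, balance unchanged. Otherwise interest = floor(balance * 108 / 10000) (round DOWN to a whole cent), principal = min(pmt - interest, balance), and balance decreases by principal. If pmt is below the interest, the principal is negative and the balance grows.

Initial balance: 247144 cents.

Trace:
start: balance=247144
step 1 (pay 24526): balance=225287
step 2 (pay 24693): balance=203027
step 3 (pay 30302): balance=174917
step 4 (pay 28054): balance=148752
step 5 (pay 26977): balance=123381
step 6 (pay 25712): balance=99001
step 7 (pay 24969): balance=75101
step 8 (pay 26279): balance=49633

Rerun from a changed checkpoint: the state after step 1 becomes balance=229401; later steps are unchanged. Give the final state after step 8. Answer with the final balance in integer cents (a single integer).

54067

state after step 1 := balance=229401
step 2 (pay 24693): balance=207185
step 3 (pay 30302): balance=179120
step 4 (pay 28054): balance=153000
step 5 (pay 26977): balance=127675
step 6 (pay 25712): balance=103341
step 7 (pay 24969): balance=79488
step 8 (pay 26279): balance=54067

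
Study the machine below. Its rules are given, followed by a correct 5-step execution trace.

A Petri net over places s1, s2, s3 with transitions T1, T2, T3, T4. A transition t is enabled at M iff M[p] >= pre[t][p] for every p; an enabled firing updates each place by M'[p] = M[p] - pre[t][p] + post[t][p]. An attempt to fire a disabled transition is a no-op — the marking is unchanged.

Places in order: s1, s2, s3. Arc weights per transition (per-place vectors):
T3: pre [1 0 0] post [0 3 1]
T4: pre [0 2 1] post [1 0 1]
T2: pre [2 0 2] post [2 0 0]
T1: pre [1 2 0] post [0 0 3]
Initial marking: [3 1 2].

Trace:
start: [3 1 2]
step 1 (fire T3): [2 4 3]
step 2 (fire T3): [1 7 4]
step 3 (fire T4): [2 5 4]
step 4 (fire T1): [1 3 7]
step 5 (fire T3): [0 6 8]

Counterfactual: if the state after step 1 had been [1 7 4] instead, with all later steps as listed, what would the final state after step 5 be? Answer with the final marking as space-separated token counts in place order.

state after step 1 := [1 7 4]
step 2 (fire T3): [0 10 5]
step 3 (fire T4): [1 8 5]
step 4 (fire T1): [0 6 8]
step 5 (fire T3): [0 6 8]

0 6 8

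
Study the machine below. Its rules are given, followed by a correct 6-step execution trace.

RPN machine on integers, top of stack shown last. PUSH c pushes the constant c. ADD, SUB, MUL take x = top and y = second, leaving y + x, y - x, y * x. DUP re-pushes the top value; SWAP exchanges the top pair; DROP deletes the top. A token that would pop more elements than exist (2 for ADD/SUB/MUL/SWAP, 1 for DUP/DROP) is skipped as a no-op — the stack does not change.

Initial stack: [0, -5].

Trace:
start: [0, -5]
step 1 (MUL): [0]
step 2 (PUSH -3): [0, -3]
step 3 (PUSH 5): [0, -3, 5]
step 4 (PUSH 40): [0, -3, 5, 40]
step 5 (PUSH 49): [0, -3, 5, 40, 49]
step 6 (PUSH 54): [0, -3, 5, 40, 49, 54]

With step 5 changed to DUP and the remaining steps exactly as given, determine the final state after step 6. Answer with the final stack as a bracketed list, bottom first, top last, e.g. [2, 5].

[0, -3, 5, 40, 40, 54]

(re-executing from step 5 with the substitution; state before step 5: [0, -3, 5, 40])
step 5 (DUP): [0, -3, 5, 40, 40]
step 6 (PUSH 54): [0, -3, 5, 40, 40, 54]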